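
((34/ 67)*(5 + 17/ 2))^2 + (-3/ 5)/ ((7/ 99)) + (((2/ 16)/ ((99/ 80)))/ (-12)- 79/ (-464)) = 38.61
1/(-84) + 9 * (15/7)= 1619/84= 19.27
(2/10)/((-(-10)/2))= 1/25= 0.04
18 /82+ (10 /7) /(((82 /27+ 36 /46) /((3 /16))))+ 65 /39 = 1.96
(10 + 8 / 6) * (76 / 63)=2584 / 189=13.67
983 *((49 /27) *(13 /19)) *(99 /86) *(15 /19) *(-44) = -757666910 /15523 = -48809.31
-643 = -643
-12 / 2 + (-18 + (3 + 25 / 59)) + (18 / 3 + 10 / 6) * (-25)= -37567 / 177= -212.24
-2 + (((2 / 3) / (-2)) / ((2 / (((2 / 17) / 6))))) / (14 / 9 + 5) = -4013 / 2006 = -2.00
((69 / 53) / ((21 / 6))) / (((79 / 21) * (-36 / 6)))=-69 / 4187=-0.02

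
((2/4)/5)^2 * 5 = 1/20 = 0.05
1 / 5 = 0.20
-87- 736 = -823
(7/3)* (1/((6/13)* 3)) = 91/54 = 1.69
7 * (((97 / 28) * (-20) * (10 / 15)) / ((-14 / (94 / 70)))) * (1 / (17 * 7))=4559 / 17493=0.26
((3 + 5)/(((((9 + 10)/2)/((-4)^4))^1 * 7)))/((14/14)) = 4096/133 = 30.80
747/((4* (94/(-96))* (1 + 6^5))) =-0.02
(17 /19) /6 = 17 /114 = 0.15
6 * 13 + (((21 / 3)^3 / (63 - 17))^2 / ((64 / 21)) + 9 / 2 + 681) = 105866853 / 135424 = 781.74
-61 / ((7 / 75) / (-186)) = 121564.29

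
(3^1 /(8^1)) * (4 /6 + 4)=7 /4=1.75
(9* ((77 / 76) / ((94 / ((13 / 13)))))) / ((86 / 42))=14553 / 307192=0.05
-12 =-12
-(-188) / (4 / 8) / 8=47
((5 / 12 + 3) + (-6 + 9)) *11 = 847 / 12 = 70.58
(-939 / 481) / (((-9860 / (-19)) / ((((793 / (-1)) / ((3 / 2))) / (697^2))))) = 362767 / 88616419690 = 0.00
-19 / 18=-1.06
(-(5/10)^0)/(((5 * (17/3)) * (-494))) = 3/41990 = 0.00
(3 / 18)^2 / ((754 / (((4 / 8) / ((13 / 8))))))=1 / 88218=0.00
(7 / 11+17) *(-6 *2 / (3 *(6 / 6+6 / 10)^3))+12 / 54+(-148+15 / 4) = -1021685 / 6336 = -161.25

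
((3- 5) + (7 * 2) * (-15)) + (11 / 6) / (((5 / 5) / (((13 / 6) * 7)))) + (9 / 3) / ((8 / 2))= -1651 / 9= -183.44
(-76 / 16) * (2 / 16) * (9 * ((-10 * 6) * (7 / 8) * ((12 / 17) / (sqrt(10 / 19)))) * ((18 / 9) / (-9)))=-1197 * sqrt(190) / 272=-60.66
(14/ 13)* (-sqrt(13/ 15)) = -14* sqrt(195)/ 195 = -1.00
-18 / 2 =-9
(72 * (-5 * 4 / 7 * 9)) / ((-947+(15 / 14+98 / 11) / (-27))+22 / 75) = 192456000 / 98448583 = 1.95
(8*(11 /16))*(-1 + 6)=55 /2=27.50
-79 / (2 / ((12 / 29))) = -474 / 29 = -16.34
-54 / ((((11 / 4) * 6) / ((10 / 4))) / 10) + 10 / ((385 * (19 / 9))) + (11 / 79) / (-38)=-81.81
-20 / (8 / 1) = -5 / 2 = -2.50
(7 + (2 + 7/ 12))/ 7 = 115/ 84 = 1.37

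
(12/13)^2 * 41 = 5904/169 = 34.93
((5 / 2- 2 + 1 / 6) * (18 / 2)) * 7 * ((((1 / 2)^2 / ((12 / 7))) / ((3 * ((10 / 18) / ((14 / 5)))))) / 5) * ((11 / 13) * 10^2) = 11319 / 65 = 174.14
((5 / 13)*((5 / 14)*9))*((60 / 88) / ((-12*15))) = -0.00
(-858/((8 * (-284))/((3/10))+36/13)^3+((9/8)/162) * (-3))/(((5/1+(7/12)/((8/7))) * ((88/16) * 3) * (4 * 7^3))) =-804319364814041/4816064538110824631094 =-0.00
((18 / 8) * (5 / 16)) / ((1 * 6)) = 15 / 128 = 0.12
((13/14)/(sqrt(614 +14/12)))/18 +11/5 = 13*sqrt(22146)/930132 +11/5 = 2.20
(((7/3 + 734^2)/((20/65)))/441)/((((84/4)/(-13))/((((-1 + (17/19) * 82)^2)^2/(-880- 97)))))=976366236444091796875/14149728204444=69002472.86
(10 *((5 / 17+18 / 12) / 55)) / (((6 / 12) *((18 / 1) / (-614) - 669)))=-18727 / 19204152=-0.00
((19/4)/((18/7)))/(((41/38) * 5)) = 2527/7380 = 0.34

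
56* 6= 336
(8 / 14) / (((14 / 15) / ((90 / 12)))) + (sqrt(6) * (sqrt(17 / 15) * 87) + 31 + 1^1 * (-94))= 168.46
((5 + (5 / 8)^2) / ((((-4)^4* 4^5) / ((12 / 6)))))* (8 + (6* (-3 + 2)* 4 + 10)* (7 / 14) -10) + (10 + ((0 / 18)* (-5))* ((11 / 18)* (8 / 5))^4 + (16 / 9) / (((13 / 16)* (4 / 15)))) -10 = 8.20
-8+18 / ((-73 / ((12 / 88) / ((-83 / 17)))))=-532733 / 66649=-7.99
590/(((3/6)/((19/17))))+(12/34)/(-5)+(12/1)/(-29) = 3249706/2465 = 1318.34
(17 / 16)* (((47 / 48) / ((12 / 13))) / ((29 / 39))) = 135031 / 89088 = 1.52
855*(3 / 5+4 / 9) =893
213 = 213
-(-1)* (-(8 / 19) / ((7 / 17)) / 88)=-17 / 1463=-0.01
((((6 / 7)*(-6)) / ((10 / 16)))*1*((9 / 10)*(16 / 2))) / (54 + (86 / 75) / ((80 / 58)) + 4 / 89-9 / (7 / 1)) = -1.11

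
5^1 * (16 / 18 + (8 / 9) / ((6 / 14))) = 400 / 27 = 14.81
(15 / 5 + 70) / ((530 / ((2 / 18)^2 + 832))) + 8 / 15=115.13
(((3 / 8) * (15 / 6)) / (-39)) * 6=-15 / 104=-0.14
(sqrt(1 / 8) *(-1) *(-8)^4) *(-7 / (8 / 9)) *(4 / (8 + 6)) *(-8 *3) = -55296 *sqrt(2) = -78200.35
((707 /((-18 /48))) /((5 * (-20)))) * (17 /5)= 24038 /375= 64.10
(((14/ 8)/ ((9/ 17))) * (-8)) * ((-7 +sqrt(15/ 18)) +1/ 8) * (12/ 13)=6545/ 39 - 476 * sqrt(30)/ 117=145.54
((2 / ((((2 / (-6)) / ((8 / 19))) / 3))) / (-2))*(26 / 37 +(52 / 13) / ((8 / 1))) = 3204 / 703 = 4.56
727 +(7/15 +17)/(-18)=98014/135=726.03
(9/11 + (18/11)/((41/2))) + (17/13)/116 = 618407/680108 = 0.91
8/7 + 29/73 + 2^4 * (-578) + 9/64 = -9246.32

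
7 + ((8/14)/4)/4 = 197/28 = 7.04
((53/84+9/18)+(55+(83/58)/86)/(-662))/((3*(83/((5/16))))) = 363304735/276263213184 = 0.00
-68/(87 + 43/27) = -459/598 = -0.77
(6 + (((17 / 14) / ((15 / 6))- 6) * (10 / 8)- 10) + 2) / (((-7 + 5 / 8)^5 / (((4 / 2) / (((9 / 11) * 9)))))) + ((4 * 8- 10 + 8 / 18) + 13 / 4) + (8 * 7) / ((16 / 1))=7615112149189 / 260839089756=29.19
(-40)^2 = 1600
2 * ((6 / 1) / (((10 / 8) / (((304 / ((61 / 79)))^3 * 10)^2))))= 3575166501003246147.00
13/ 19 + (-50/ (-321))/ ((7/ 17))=45361/ 42693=1.06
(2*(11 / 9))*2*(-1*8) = -352 / 9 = -39.11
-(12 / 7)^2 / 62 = -72 / 1519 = -0.05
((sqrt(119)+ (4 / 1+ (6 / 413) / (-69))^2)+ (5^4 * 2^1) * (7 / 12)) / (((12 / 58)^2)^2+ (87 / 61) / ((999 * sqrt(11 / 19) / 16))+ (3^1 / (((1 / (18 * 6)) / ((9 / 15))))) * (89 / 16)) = -126807294504192863322742481308800 * sqrt(209) / 95824069940261753758635846874414745291- 1885975399730092780800 * sqrt(24871) / 1061986112070969419464113524291+ 982091194650880714981443060 * sqrt(119) / 1061986112070969419464113524291+ 66032848237517611365612953615157571410 / 95824069940261753758635846874414745291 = 0.70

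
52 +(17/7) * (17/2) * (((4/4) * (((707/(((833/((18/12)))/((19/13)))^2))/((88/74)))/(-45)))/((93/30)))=115120185471/2213875664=52.00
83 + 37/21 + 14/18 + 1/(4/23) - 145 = -13535/252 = -53.71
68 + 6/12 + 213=281.50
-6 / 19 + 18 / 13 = 264 / 247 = 1.07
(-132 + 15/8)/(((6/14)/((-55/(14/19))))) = 362615/16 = 22663.44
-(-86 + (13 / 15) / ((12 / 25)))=3031 / 36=84.19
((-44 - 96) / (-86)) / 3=70 / 129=0.54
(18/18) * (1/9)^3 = 1/729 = 0.00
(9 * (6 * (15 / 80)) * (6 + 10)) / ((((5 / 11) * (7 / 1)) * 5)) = 1782 / 175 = 10.18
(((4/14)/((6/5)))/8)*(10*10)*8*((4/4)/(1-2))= -500/21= -23.81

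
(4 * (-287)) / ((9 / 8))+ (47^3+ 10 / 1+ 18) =925475 / 9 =102830.56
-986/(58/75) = -1275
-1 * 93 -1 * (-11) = -82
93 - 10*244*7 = -16987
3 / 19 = 0.16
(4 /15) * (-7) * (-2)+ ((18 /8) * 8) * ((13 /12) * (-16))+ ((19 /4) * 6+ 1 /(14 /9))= -29308 /105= -279.12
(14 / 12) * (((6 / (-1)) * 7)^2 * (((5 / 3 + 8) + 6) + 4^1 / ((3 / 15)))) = 73402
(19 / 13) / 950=1 / 650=0.00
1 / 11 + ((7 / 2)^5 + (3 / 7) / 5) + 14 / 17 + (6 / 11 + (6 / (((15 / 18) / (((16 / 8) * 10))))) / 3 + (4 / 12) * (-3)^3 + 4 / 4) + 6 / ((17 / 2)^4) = 583189645671 / 1028978720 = 566.77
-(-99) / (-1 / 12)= -1188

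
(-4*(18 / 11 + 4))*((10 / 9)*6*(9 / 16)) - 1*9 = -1029 / 11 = -93.55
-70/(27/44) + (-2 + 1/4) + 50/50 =-12401/108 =-114.82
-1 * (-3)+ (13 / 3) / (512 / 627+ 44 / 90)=77589 / 12278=6.32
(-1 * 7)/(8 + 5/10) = -0.82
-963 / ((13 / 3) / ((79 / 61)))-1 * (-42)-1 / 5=-246.01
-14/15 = -0.93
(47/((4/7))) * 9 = 740.25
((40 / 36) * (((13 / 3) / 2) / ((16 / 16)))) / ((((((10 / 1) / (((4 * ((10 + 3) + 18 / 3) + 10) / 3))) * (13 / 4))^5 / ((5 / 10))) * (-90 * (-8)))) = 4704270176 / 5270307778125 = 0.00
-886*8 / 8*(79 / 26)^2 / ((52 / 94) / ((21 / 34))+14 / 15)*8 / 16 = -13644105405 / 6101576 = -2236.16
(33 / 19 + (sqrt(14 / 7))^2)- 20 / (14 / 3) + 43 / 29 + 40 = 157882 / 3857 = 40.93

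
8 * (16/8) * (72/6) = 192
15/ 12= 5/ 4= 1.25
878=878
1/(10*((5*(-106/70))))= -7/530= -0.01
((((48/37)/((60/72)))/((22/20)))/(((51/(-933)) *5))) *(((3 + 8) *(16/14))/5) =-1433088/110075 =-13.02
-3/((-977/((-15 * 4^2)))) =-720/977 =-0.74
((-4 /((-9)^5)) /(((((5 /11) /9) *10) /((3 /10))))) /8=11 /2187000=0.00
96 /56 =12 /7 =1.71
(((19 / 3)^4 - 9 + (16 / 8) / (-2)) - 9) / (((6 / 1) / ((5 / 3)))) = 441.64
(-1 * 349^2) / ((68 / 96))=-2923224 / 17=-171954.35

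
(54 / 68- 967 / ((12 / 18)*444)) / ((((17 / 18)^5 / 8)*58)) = -11755947312 / 25899611537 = -0.45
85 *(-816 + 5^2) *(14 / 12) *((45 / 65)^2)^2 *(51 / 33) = -17498110455 / 628342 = -27848.07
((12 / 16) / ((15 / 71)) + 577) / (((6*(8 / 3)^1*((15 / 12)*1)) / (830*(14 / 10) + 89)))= 14525361 / 400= 36313.40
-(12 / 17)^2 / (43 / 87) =-12528 / 12427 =-1.01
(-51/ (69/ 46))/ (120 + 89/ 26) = -884/ 3209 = -0.28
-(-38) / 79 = 38 / 79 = 0.48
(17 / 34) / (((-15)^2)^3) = 1 / 22781250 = 0.00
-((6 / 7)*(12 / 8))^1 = -1.29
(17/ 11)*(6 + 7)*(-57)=-12597/ 11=-1145.18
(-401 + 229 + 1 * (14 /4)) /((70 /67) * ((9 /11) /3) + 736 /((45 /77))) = -11176605 /83553428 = -0.13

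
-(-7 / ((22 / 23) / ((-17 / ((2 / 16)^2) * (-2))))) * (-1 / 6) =-87584 / 33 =-2654.06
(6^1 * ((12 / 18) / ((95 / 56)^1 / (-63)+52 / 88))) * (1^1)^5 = 155232 / 21887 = 7.09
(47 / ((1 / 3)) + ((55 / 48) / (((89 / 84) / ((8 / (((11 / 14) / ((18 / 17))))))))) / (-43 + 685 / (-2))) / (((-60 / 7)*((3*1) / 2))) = -127901249 / 11665230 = -10.96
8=8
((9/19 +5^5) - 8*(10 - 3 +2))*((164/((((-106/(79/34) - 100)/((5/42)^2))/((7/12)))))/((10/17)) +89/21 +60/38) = 496561394917/28032372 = 17713.86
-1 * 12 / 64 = -3 / 16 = -0.19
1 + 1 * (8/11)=19/11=1.73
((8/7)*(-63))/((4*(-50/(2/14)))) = 9/175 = 0.05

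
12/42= 2/7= 0.29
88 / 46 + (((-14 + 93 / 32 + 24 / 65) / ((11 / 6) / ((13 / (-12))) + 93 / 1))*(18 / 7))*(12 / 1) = -6540727 / 3822140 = -1.71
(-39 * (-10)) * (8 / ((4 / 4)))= 3120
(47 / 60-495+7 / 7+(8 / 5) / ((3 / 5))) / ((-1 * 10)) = 9811 / 200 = 49.06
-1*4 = -4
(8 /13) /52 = 2 /169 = 0.01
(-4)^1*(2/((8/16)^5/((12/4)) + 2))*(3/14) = -1152/1351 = -0.85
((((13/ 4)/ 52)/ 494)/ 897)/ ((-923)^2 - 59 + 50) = 1/ 6040017384960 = 0.00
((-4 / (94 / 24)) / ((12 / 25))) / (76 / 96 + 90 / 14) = -16800 / 57011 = -0.29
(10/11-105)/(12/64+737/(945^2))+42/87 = -474031928482/858386573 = -552.24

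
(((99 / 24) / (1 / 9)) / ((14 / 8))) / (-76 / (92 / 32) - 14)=-0.52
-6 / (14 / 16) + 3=-27 / 7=-3.86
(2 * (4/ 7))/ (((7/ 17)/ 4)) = 544/ 49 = 11.10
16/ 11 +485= 5351/ 11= 486.45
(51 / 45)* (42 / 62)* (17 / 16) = 2023 / 2480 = 0.82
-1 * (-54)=54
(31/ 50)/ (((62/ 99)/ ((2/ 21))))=33/ 350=0.09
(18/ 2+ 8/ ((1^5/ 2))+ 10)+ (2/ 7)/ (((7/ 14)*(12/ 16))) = 751/ 21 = 35.76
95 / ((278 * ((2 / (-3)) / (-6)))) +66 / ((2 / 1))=10029 / 278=36.08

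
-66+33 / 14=-63.64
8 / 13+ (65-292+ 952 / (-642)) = -950891 / 4173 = -227.87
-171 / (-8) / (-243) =-19 / 216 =-0.09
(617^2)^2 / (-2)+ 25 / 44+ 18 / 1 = -3188330523045 / 44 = -72462057341.93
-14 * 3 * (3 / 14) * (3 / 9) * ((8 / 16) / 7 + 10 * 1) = -423 / 14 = -30.21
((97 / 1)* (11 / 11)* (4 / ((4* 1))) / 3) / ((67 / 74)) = 7178 / 201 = 35.71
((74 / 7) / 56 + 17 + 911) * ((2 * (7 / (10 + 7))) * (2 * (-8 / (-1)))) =1455400 / 119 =12230.25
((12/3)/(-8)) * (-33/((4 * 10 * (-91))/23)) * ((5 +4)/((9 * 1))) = -759/7280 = -0.10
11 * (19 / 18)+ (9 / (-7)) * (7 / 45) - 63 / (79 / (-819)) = 4724863 / 7110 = 664.54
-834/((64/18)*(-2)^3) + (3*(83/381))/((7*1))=3347041/113792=29.41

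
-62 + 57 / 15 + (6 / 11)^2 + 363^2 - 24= 131687.10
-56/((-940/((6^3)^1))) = 3024/235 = 12.87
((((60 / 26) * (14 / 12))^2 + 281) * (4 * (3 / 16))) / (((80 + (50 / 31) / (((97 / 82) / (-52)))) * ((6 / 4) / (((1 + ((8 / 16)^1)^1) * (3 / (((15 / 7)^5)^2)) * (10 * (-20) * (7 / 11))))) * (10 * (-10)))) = 48274124890035919 / 1086286317187500000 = 0.04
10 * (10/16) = 25/4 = 6.25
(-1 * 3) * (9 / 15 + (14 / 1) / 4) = -123 / 10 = -12.30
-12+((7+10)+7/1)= 12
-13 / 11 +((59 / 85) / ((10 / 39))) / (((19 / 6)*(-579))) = -20285486 / 17143225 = -1.18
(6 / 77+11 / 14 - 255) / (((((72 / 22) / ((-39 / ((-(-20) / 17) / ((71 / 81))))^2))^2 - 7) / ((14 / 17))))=1535089798816070027531 / 51343440574603700767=29.90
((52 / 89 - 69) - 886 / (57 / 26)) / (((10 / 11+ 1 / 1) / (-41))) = 1081171927 / 106533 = 10148.70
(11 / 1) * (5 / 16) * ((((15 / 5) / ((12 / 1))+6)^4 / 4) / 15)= 4296875 / 49152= 87.42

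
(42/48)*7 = 49/8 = 6.12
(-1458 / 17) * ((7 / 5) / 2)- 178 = -20233 / 85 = -238.04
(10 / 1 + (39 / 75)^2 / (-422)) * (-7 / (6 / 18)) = -55383951 / 263750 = -209.99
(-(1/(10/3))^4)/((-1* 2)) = 0.00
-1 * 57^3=-185193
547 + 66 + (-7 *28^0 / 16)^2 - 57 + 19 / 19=142641 / 256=557.19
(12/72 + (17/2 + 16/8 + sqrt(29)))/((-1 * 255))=-32/765-sqrt(29)/255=-0.06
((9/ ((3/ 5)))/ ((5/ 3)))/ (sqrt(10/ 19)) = 9 * sqrt(190)/ 10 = 12.41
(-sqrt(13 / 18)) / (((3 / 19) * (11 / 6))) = -19 * sqrt(26) / 33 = -2.94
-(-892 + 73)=819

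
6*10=60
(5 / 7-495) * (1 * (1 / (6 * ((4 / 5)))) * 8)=-17300 / 21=-823.81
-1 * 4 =-4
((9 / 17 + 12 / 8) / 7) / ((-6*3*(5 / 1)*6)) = -23 / 42840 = -0.00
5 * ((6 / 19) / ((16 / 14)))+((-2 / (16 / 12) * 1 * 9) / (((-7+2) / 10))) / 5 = 6.78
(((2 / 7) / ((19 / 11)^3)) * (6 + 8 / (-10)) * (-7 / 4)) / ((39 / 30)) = -2662 / 6859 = -0.39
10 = 10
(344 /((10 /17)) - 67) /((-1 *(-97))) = 2589 /485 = 5.34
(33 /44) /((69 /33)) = 33 /92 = 0.36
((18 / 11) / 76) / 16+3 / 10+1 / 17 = 204749 / 568480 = 0.36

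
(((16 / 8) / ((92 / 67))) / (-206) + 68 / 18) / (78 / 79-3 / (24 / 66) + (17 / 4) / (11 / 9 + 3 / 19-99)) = -424083979007 / 821713216248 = -0.52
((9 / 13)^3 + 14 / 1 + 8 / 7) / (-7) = -2.21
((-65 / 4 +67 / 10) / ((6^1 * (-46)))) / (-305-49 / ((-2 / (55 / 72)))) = -573 / 4740875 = -0.00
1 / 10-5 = -49 / 10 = -4.90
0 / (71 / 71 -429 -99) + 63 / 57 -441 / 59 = -7140 / 1121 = -6.37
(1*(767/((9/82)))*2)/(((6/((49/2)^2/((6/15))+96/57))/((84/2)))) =16755559093/114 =146978588.54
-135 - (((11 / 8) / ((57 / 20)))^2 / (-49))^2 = -54745119296785 / 405519334416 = -135.00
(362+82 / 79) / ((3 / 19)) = 181640 / 79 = 2299.24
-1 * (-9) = 9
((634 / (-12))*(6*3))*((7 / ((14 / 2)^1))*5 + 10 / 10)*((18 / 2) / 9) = -5706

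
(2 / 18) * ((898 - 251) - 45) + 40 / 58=17638 / 261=67.58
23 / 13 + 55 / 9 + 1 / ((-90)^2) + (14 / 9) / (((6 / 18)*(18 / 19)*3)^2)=9110867 / 947700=9.61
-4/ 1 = -4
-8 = -8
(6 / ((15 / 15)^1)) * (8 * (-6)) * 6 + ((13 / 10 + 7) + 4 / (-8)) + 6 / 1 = -8571 / 5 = -1714.20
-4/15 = -0.27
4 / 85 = 0.05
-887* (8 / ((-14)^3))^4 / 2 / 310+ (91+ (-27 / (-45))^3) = 19569476226537273 / 214539951615500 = 91.22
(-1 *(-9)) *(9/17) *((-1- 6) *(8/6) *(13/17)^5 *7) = -1964882556/24137569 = -81.40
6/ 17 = 0.35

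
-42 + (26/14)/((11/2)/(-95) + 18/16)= -228554/5677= -40.26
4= 4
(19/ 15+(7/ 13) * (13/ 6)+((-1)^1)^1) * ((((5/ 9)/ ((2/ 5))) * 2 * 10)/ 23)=1075/ 621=1.73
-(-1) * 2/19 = 2/19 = 0.11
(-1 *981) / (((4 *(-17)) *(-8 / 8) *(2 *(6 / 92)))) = -7521 / 68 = -110.60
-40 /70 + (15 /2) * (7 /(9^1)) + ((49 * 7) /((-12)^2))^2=1587319 /145152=10.94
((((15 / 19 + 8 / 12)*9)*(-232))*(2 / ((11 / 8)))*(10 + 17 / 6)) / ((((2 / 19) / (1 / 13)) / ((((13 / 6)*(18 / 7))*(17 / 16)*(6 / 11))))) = -1473084 / 11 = -133916.73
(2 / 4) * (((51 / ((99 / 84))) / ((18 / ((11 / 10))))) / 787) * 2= 119 / 35415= 0.00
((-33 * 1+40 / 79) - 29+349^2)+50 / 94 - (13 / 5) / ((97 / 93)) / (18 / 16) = 657678237998 / 5402415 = 121737.82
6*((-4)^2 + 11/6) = 107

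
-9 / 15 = -3 / 5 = -0.60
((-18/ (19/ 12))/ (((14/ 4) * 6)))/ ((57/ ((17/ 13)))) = -408/ 32851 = -0.01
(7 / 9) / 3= 7 / 27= 0.26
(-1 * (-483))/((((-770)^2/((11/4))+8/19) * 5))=9177/20482040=0.00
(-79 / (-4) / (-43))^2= 6241 / 29584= 0.21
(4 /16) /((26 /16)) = 2 /13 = 0.15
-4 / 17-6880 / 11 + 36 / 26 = -1517686 / 2431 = -624.31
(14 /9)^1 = 14 /9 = 1.56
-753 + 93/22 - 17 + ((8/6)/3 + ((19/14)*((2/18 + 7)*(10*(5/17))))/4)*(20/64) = -11991743/15708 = -763.42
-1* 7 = -7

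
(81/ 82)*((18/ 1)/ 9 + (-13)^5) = -30074571/ 82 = -366763.06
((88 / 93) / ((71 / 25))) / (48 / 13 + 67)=28600 / 6068157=0.00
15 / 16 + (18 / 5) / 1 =363 / 80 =4.54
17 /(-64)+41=2607 /64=40.73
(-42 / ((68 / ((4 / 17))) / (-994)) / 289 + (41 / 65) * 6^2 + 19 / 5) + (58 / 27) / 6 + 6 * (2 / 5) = 29.77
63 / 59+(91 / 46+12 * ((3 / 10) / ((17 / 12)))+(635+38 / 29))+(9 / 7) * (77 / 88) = 17207309929 / 26760040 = 643.02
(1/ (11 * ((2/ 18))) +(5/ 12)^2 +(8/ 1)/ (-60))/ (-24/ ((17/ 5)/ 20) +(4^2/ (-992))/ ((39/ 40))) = -0.01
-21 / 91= -3 / 13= -0.23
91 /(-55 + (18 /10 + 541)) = 455 /2439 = 0.19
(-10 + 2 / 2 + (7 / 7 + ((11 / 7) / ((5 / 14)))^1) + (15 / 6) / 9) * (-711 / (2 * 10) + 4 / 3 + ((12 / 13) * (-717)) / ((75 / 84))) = 69560947 / 27000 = 2576.33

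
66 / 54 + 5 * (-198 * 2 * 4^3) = -1140469 / 9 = -126718.78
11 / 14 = 0.79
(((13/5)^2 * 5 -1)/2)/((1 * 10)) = 1.64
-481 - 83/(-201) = -96598/201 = -480.59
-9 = -9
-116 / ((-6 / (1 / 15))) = 58 / 45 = 1.29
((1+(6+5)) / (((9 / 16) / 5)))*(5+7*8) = 19520 / 3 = 6506.67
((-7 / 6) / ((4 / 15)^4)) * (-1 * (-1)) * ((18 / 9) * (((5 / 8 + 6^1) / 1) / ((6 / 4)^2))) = -695625 / 512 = -1358.64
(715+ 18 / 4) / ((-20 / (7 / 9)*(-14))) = 1439 / 720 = 2.00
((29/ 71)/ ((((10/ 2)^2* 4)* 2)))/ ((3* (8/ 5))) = 29/ 68160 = 0.00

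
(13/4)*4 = 13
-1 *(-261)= 261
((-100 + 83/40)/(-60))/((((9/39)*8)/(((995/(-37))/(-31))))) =0.77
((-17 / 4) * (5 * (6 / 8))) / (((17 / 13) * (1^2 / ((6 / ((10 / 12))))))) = -351 / 4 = -87.75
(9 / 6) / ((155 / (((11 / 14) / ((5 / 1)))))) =33 / 21700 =0.00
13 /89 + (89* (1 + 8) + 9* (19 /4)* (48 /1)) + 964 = 339726 /89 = 3817.15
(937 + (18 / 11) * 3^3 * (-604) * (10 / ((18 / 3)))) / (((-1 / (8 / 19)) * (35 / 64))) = 1843712 / 55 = 33522.04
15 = 15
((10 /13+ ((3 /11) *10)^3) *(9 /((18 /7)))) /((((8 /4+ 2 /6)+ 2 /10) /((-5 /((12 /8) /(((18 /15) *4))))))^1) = -153010200 /328757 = -465.42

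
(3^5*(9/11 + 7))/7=20898/77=271.40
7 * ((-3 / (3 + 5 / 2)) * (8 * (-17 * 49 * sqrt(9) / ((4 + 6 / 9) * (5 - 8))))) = -59976 / 11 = -5452.36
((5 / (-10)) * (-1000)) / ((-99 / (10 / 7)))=-5000 / 693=-7.22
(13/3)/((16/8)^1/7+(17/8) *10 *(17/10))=728/6117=0.12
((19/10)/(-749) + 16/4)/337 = 29941/2524130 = 0.01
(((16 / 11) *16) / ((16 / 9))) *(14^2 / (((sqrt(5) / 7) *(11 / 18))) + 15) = 13340.10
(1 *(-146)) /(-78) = 73 /39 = 1.87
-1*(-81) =81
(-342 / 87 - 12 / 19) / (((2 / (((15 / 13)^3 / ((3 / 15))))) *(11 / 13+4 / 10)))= -1309375 / 93119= -14.06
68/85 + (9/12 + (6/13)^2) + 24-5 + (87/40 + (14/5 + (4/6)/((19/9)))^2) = 398341937/12201800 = 32.65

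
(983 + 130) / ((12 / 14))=2597 / 2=1298.50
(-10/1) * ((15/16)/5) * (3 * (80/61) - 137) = 121755/488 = 249.50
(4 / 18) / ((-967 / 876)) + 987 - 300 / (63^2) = 1262355323 / 1279341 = 986.72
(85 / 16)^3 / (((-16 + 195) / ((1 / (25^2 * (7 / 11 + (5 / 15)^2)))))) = 486387 / 271278080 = 0.00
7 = 7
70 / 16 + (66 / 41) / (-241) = 345307 / 79048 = 4.37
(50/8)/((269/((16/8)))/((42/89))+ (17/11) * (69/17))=0.02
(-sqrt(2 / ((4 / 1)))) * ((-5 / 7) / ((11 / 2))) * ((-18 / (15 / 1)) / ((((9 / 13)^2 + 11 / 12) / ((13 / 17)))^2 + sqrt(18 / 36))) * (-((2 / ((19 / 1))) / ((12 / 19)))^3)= -13419697030549056 / 394491447372776417741 + 44719576971721444 * sqrt(2) / 394491447372776417741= 0.00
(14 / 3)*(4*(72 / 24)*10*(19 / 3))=10640 / 3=3546.67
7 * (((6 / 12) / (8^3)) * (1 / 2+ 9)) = 133 / 2048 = 0.06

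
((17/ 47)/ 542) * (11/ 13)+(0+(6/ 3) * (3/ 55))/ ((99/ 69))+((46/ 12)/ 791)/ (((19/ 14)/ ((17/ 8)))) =434558480923/ 5161894949640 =0.08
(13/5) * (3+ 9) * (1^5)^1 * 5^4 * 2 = 39000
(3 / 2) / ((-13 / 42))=-4.85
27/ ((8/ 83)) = 2241/ 8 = 280.12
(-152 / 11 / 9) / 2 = -76 / 99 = -0.77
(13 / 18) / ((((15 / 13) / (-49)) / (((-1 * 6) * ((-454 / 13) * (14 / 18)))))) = -2024386 / 405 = -4998.48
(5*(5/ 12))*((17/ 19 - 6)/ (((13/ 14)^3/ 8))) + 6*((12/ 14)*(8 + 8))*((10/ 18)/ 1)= -53085520/ 876603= -60.56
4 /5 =0.80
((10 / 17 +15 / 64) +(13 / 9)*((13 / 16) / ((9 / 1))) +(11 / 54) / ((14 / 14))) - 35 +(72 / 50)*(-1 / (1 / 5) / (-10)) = -72977221 / 2203200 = -33.12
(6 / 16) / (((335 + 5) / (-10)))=-3 / 272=-0.01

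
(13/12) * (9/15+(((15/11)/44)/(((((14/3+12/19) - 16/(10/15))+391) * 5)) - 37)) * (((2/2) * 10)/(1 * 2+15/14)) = -170107627963/1324954356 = -128.39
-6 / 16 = -3 / 8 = -0.38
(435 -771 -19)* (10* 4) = -14200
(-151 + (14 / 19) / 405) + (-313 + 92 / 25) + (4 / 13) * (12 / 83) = -19108043818 / 41514525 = -460.27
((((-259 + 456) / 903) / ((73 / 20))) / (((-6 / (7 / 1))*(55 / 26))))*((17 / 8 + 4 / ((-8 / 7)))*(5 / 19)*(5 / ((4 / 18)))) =64025 / 238564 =0.27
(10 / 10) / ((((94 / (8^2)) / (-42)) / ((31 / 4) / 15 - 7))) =43568 / 235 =185.40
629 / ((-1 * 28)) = -629 / 28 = -22.46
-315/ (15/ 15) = -315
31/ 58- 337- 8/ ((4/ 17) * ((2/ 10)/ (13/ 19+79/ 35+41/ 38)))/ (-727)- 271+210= -2223745481/ 5608078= -396.53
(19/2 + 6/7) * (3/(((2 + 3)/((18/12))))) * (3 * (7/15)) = 261/20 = 13.05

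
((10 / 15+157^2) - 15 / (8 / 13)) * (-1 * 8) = -591007 / 3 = -197002.33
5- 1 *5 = 0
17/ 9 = 1.89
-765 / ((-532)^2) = -765 / 283024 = -0.00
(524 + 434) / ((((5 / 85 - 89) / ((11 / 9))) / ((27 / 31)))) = -89573 / 7812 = -11.47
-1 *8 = -8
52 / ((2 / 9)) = 234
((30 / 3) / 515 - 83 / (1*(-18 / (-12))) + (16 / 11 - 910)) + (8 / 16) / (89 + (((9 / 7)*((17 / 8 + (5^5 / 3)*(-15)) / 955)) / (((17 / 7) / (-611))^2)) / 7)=-963.86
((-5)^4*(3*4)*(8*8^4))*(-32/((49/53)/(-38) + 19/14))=-11087118336000/1879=-5900541956.36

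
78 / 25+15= 453 / 25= 18.12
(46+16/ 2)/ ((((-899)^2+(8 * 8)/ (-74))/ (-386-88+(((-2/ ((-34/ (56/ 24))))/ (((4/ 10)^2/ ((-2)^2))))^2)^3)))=1508287237998374/ 19488478541106015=0.08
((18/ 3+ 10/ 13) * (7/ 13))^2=379456/ 28561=13.29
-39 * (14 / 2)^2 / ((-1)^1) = 1911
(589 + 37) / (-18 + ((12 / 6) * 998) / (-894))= -139911 / 4522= -30.94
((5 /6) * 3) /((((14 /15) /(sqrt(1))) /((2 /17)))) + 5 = 1265 /238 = 5.32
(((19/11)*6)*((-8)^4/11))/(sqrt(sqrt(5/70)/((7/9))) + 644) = -28467797557248*2^(3/4)*7^(1/4)/14277525860456375 - 12607488*2^(1/4)*7^(3/4)/14277525860456375 + 18944851968*sqrt(14)/14277525860456375 + 85555220925382656/14277525860456375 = 5.99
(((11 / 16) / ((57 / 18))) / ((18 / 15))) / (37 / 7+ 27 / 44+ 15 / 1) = 4235 / 489212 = 0.01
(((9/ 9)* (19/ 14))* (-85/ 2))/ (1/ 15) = -24225/ 28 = -865.18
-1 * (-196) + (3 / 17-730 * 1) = -9075 / 17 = -533.82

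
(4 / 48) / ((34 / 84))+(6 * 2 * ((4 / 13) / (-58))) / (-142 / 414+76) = 41160467 / 200742698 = 0.21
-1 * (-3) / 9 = 0.33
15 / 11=1.36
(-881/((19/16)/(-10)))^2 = 19869721600/361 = 55040780.06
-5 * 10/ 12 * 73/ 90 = -365/ 108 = -3.38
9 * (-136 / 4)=-306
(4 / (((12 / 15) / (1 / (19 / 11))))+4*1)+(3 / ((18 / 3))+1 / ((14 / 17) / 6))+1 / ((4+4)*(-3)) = 46727 / 3192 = 14.64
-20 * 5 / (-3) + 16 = 148 / 3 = 49.33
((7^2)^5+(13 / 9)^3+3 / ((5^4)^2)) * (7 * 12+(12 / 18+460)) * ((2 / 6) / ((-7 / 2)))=-262875441832204022116 / 17940234375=-14652843231.44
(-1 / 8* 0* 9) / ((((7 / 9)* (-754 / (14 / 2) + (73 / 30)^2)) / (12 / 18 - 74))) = 0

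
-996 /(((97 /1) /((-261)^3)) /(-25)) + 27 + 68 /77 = -34088790443041 /7469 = -4564036744.28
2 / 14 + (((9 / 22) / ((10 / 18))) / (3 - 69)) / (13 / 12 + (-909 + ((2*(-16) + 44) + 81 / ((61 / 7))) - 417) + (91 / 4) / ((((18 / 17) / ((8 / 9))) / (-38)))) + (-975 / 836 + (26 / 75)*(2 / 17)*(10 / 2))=-539528761369637 / 658376413616460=-0.82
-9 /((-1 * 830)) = 9 /830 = 0.01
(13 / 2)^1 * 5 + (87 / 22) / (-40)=28513 / 880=32.40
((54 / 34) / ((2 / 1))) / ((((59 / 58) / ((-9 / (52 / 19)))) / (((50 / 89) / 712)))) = -3347325 / 1652510704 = -0.00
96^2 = 9216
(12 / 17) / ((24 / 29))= 29 / 34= 0.85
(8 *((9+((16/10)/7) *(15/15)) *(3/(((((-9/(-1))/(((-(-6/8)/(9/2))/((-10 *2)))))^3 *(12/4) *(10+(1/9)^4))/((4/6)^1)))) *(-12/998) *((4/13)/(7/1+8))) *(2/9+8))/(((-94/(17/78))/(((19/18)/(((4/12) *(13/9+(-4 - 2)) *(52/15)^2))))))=3860173/3632644128290250528000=0.00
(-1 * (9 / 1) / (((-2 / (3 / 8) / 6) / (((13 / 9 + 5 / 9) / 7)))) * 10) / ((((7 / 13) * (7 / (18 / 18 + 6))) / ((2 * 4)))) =21060 / 49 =429.80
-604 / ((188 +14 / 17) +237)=-10268 / 7239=-1.42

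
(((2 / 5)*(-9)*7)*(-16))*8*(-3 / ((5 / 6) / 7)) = -2032128 / 25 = -81285.12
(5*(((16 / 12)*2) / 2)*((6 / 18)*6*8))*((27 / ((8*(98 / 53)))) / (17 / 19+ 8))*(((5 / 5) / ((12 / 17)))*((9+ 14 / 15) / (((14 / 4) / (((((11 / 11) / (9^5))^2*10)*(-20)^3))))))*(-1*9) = 408116960000 / 22457603485863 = 0.02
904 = 904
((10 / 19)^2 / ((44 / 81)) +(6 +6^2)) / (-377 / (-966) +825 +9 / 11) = 163067562 / 3169324051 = 0.05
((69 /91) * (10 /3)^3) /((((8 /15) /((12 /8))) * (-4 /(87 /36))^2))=12089375 /419328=28.83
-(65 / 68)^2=-4225 / 4624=-0.91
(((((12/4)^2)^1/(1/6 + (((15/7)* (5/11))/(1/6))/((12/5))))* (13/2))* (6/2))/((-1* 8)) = -81081/9616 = -8.43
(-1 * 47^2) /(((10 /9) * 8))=-19881 /80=-248.51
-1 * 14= -14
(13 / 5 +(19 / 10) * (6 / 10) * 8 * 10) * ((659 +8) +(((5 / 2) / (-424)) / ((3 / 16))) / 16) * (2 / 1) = 795819367 / 6360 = 125128.83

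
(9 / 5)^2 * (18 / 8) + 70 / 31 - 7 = 7899 / 3100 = 2.55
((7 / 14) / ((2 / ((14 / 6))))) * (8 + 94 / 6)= 497 / 36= 13.81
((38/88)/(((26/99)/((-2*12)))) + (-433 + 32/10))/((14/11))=-167761/455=-368.71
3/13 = 0.23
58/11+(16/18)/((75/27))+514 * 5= 708288/275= 2575.59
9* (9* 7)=567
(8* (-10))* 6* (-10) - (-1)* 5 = 4805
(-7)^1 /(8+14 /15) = -105 /134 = -0.78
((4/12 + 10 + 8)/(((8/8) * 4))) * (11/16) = 605/192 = 3.15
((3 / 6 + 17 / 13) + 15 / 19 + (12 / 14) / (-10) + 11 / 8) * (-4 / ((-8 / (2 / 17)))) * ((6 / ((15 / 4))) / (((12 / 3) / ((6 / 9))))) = 0.06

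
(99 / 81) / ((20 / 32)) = 1.96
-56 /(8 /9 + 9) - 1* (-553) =48713 /89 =547.34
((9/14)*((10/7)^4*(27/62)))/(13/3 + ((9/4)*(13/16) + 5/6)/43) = 5015520000/18906143879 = 0.27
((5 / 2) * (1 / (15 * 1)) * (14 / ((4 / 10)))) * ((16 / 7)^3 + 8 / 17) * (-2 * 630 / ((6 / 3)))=-45615.13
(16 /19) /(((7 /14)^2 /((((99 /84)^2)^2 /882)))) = 131769 /17882648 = 0.01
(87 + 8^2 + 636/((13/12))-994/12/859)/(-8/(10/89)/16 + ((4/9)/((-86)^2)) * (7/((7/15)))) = -914259664810/5511841361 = -165.87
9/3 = 3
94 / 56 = 47 / 28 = 1.68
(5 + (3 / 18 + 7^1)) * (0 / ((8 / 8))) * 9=0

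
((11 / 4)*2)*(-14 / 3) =-77 / 3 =-25.67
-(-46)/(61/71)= 53.54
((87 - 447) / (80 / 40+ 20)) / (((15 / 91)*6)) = -182 / 11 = -16.55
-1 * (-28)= 28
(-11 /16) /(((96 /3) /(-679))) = 7469 /512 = 14.59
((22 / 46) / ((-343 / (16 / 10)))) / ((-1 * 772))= 22 / 7612885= 0.00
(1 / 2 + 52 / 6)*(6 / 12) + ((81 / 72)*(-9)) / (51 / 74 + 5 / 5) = -529 / 375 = -1.41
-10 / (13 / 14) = -140 / 13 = -10.77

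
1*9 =9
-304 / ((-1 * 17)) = 304 / 17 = 17.88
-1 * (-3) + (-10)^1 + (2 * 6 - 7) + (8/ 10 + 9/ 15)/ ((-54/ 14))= -319/ 135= -2.36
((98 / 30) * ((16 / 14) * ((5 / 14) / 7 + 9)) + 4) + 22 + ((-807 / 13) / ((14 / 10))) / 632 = 51519523 / 862680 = 59.72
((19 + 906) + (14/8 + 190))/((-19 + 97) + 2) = 4467/320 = 13.96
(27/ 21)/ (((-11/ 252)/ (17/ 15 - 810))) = 119124/ 5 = 23824.80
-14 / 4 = -7 / 2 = -3.50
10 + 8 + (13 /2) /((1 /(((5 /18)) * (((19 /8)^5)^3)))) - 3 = 986792256502789858715 /1266637395197952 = 779064.52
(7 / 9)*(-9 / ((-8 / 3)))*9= 189 / 8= 23.62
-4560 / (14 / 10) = -22800 / 7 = -3257.14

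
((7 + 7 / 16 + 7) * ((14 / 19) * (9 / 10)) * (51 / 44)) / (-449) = -67473 / 2729920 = -0.02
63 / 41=1.54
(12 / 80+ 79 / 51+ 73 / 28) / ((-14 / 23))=-353579 / 49980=-7.07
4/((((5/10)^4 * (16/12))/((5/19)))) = 240/19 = 12.63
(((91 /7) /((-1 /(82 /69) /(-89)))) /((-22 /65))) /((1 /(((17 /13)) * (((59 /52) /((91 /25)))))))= -457493375 /276276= -1655.93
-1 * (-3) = 3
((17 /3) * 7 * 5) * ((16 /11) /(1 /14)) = 133280 /33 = 4038.79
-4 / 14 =-2 / 7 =-0.29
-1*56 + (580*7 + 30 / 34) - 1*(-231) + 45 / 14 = 1008905 / 238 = 4239.10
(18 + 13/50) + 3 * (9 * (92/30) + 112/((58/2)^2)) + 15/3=4476623/42050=106.46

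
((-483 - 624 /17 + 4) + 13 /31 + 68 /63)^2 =291459739684864 /1102306401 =264409.01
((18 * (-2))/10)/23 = -18/115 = -0.16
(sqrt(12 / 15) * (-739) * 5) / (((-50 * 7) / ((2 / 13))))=1478 * sqrt(5) / 2275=1.45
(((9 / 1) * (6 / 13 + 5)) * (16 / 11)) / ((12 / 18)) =15336 / 143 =107.24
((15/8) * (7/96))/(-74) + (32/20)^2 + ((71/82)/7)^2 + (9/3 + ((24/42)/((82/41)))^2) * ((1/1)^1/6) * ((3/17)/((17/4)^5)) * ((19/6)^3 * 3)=3123052276224414587/1210635723300595200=2.58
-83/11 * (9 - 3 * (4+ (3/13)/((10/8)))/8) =-56.07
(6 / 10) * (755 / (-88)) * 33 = -169.88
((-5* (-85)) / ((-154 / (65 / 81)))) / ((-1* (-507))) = -2125 / 486486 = -0.00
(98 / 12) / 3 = 2.72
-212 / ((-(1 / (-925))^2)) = 181392500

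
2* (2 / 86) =2 / 43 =0.05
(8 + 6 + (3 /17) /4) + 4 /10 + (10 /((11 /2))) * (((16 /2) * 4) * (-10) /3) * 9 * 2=-13001979 /3740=-3476.46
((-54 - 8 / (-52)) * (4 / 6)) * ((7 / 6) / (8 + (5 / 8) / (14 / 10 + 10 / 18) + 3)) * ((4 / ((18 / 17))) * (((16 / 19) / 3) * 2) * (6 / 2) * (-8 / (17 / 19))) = 1766195200 / 8391357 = 210.48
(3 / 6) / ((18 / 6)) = 1 / 6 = 0.17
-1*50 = -50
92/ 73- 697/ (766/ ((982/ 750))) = 1444429/ 20969250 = 0.07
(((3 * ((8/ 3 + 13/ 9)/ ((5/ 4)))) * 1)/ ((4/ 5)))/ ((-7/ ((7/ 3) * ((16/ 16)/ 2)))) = -37/ 18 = -2.06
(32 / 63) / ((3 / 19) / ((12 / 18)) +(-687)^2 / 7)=1216 / 161413965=0.00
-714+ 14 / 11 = -7840 / 11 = -712.73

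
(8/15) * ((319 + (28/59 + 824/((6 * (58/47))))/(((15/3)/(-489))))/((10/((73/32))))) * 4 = -2208975547/427750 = -5164.17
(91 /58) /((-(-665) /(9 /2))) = 117 /11020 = 0.01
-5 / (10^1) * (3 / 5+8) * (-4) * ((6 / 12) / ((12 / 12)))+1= 48 / 5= 9.60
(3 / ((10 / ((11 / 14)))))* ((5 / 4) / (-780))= -0.00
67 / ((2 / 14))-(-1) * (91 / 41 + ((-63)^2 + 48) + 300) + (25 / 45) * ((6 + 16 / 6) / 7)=4788.91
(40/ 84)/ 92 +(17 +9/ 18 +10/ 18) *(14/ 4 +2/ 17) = 715165/ 10948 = 65.32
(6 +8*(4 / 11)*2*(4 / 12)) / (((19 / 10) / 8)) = 20960 / 627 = 33.43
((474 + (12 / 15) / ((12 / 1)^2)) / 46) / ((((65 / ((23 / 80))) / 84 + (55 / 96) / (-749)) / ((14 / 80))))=222667 / 332250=0.67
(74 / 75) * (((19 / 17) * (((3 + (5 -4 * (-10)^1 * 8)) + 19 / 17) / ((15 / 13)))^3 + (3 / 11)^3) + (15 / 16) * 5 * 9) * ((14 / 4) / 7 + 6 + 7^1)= 345477206.57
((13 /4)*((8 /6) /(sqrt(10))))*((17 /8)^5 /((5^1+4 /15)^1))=18458141*sqrt(10) /5177344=11.27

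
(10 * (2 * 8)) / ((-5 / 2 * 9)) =-64 / 9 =-7.11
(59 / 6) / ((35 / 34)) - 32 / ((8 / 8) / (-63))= 212683 / 105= 2025.55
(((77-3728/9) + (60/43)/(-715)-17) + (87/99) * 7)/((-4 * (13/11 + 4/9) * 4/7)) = 19262689/205712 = 93.64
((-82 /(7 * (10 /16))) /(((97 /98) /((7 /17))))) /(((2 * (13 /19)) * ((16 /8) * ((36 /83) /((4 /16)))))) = -3168193 /1929330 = -1.64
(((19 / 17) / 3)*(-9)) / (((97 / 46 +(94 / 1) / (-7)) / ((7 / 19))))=2254 / 20655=0.11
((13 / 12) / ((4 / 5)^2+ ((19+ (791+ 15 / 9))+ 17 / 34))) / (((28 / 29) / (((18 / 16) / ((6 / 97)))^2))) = 798118425 / 1747859456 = 0.46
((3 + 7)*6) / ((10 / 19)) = 114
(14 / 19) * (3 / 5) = 42 / 95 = 0.44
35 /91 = 5 /13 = 0.38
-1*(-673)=673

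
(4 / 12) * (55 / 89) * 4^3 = 13.18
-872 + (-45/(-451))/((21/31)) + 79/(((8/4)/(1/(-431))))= -2372851821/2721334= -871.94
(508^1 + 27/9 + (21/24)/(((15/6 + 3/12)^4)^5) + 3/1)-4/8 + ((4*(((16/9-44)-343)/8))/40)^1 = 246396703894727593375392733/484379996351443206624720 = 508.68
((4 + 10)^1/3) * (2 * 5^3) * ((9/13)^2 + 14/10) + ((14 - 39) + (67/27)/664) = 2167.51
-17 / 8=-2.12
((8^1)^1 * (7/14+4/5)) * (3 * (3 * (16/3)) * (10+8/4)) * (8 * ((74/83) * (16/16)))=17731584/415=42726.71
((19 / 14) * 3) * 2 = 57 / 7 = 8.14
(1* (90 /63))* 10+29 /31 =3303 /217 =15.22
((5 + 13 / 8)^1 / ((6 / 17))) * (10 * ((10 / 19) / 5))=4505 / 228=19.76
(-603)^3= -219256227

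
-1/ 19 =-0.05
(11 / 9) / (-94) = -11 / 846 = -0.01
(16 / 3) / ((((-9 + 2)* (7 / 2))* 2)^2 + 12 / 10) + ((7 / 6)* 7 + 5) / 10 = 316823 / 240220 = 1.32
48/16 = 3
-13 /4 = -3.25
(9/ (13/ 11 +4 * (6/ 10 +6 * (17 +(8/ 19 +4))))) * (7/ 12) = 21945/ 2163932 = 0.01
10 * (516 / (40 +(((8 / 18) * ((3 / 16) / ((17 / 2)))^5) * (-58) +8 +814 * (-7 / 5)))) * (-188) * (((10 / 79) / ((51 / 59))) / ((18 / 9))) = 163167609143296000 / 2507639935178789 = 65.07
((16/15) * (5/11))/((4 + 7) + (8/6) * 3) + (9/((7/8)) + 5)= 15.32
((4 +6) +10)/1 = 20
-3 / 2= -1.50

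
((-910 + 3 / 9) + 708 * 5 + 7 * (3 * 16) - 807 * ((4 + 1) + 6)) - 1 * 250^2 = -205232 / 3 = -68410.67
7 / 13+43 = 566 / 13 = 43.54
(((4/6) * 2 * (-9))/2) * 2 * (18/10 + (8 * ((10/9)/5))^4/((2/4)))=-2857636/10935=-261.33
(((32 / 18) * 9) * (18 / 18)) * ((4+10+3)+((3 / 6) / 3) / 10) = 4084 / 15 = 272.27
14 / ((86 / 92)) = 644 / 43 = 14.98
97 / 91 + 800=72897 / 91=801.07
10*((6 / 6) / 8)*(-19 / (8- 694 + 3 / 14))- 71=-1362677 / 19202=-70.97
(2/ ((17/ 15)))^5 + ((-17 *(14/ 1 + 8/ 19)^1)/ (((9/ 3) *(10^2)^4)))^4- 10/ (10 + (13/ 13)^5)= 16698368426133937500000000459531457035244994587/ 1030425818940168750000000000000000000000000000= 16.21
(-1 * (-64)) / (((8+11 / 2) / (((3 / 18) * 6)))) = 128 / 27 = 4.74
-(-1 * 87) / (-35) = -87 / 35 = -2.49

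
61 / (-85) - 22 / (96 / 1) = -3863 / 4080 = -0.95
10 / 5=2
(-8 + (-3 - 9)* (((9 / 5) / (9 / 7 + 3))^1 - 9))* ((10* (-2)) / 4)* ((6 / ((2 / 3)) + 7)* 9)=-341856 / 5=-68371.20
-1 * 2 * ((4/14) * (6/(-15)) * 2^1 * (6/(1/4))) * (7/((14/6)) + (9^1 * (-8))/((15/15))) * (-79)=2093184/35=59805.26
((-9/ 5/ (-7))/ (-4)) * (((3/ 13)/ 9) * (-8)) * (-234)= -108/ 35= -3.09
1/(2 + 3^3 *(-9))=-1/241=-0.00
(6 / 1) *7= 42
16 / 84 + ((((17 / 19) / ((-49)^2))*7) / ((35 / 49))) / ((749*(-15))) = 3320561 / 17432975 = 0.19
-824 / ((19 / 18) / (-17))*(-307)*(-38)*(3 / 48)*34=328984884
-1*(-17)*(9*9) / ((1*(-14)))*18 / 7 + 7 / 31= -383840 / 1519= -252.69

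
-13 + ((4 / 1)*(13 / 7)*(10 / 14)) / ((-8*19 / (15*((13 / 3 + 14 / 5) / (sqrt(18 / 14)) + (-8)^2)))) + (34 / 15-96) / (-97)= -61696879 / 1354605-6955*sqrt(7) / 5586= -48.84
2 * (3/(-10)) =-3/5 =-0.60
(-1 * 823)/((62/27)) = -22221/62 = -358.40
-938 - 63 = -1001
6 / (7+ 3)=3 / 5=0.60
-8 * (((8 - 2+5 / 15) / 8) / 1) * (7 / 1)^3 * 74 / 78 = -241129 / 117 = -2060.93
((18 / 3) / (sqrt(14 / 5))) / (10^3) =3 * sqrt(70) / 7000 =0.00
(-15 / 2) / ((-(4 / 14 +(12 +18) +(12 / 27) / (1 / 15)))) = 315 / 1552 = 0.20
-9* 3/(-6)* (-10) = -45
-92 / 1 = -92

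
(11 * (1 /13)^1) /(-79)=-11 /1027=-0.01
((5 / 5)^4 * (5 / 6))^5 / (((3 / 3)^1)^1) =0.40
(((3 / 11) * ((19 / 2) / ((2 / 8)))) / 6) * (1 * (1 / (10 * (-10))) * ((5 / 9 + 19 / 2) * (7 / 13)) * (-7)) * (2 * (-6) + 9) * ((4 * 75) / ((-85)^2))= -168511 / 2066350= -0.08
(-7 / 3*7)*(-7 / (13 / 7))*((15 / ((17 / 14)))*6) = 4562.99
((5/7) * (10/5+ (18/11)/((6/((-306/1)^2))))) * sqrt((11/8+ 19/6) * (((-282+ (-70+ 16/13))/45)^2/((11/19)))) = 8211800 * sqrt(136686)/7623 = 398267.13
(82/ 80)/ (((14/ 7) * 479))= 41/ 38320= 0.00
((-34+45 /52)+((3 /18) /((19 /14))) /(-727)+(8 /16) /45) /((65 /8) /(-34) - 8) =72803334836 /18108635805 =4.02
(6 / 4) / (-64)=-3 / 128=-0.02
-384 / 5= -76.80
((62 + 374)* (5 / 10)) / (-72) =-3.03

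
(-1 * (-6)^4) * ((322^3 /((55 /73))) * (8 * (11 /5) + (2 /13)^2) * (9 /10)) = -211670832588638976 /232375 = -910901915389.52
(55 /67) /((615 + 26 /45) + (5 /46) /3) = 113850 /85379507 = 0.00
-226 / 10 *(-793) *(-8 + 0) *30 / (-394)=2150616 / 197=10916.83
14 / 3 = 4.67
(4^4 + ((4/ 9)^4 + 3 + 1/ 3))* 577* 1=149657.85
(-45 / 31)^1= -1.45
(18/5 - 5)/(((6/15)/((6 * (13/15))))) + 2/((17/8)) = -1467/85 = -17.26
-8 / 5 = -1.60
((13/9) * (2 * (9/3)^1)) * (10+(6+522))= 13988/3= 4662.67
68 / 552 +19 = 2639 / 138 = 19.12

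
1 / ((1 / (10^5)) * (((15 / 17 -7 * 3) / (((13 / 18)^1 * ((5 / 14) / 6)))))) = -6906250 / 32319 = -213.69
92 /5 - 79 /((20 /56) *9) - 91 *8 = -33038 /45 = -734.18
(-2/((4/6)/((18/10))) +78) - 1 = 358/5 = 71.60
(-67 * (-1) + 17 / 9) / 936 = 155 / 2106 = 0.07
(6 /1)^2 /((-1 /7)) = -252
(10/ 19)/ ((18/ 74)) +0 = 370/ 171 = 2.16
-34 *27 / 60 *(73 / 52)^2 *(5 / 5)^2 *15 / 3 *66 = -26906121 / 2704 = -9950.49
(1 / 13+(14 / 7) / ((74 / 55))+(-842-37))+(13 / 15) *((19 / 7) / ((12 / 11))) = -530472343 / 606060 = -875.28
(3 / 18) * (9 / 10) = 3 / 20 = 0.15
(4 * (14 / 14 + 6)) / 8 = 7 / 2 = 3.50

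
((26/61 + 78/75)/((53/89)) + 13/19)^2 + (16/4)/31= 733168518834131/73107228874375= 10.03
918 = 918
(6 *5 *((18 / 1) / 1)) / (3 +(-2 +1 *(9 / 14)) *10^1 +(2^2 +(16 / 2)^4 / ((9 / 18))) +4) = 1890 / 28663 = 0.07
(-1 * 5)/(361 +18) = -5/379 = -0.01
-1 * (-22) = 22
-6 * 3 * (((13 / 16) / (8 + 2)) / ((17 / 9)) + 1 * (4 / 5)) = -20637 / 1360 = -15.17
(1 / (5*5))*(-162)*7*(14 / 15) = -5292 / 125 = -42.34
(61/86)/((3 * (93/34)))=1037/11997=0.09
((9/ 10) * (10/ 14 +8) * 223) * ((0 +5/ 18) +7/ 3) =639341/ 140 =4566.72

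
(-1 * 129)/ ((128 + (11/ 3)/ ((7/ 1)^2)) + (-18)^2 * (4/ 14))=-18963/ 32435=-0.58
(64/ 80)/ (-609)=-4/ 3045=-0.00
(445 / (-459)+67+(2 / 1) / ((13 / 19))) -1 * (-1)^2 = 405479 / 5967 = 67.95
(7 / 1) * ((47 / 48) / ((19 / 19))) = 329 / 48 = 6.85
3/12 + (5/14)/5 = 9/28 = 0.32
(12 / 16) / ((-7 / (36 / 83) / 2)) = -0.09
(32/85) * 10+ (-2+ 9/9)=47/17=2.76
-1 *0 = 0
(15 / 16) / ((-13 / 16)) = -15 / 13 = -1.15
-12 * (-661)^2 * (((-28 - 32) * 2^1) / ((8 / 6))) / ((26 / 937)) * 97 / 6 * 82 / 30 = 9768982941174 / 13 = 751460226244.15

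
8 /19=0.42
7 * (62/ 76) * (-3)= -651/ 38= -17.13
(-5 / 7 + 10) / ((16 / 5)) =325 / 112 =2.90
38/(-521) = -38/521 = -0.07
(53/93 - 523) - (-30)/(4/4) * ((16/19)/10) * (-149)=-1588270/1767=-898.85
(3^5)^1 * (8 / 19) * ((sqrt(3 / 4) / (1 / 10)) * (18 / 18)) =9720 * sqrt(3) / 19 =886.08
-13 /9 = -1.44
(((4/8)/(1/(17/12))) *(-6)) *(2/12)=-17/24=-0.71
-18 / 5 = -3.60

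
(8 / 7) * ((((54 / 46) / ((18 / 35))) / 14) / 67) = 30 / 10787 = 0.00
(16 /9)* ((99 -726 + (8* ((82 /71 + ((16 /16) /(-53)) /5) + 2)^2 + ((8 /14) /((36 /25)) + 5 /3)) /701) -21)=-1151.79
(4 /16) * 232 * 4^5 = 59392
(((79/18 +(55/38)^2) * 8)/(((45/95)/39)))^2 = 4799771142244/263169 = 18238360.68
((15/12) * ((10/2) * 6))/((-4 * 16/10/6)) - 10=-1445/32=-45.16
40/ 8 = 5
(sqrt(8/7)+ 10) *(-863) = -8630 -1726 *sqrt(14)/7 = -9552.59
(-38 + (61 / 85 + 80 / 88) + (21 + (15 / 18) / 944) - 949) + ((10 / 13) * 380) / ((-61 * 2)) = -4060041420053 / 4199601120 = -966.77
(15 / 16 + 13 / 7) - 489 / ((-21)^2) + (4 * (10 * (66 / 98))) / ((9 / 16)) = 116605 / 2352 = 49.58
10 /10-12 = -11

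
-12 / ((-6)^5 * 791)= 1 / 512568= 0.00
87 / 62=1.40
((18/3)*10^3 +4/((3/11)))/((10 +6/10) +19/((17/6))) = 1533740/4413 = 347.55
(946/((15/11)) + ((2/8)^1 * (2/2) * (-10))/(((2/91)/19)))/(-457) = 3.21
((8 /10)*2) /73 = 8 /365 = 0.02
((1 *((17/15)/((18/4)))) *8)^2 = 73984/18225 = 4.06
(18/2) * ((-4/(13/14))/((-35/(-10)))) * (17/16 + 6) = -1017/13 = -78.23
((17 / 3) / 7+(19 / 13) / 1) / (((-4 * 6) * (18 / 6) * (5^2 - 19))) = -155 / 29484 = -0.01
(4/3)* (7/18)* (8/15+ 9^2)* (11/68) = 6.84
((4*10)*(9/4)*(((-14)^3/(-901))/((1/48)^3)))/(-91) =-3901685760/11713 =-333107.30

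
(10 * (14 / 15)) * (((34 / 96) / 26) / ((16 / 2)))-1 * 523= -3916105 / 7488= -522.98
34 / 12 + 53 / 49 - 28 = -24.09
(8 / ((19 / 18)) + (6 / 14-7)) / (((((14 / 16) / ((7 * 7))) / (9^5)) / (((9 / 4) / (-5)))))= -142426188 / 95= -1499223.03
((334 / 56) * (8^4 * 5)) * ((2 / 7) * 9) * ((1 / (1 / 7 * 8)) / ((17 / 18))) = 34629120 / 119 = 291001.01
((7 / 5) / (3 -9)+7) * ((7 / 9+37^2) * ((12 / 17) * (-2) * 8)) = -80082688 / 765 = -104683.25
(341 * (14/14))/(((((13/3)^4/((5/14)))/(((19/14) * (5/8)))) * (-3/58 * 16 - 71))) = -0.00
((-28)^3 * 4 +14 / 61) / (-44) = 243467 / 122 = 1995.63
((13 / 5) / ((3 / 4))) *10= 104 / 3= 34.67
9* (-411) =-3699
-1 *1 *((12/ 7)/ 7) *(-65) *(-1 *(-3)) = 2340/ 49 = 47.76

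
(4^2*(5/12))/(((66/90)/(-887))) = -88700/11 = -8063.64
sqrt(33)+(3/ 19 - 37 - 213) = -4747/ 19+sqrt(33) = -244.10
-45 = -45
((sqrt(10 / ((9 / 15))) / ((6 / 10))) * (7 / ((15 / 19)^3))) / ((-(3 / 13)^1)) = -624169 * sqrt(6) / 3645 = -419.45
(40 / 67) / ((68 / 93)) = 930 / 1139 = 0.82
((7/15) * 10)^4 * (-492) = -6300224/27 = -233341.63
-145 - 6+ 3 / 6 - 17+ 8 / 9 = -2999 / 18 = -166.61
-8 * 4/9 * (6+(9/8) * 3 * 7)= -316/3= -105.33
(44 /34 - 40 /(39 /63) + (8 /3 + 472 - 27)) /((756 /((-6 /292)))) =-36403 /3484728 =-0.01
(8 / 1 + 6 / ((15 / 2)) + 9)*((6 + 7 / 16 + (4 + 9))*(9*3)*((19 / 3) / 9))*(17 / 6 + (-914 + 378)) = -1682357299 / 480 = -3504911.04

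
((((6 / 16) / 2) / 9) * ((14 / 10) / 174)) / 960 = 7 / 40089600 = 0.00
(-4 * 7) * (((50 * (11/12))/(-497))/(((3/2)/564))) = 206800/213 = 970.89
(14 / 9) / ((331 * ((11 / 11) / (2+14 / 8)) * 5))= 7 / 1986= 0.00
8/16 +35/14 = 3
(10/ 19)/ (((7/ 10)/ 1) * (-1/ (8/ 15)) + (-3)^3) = -160/ 8607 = -0.02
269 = 269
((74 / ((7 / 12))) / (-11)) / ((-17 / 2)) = 1776 / 1309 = 1.36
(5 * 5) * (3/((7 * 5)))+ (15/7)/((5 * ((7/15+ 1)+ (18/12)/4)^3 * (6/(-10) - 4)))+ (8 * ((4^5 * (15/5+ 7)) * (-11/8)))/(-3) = 195758194875575/5213434863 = 37548.79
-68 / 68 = -1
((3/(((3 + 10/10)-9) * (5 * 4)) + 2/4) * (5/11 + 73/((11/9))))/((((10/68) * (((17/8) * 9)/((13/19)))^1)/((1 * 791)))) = 1279781048/235125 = 5442.98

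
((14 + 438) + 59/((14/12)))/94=1759/329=5.35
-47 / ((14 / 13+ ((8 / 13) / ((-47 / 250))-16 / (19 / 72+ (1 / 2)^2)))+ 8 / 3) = 3187587 / 2079722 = 1.53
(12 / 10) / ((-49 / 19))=-114 / 245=-0.47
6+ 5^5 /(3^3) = 3287 /27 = 121.74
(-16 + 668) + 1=653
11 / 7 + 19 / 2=155 / 14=11.07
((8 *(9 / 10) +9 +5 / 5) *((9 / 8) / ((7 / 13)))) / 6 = 1677 / 280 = 5.99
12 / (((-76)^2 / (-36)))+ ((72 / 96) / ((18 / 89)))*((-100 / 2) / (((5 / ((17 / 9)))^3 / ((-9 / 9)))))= 156668797 / 15790140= 9.92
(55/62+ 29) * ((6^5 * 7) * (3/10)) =75646872/155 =488044.34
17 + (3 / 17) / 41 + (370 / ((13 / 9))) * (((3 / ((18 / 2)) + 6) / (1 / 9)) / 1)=132451646 / 9061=14617.77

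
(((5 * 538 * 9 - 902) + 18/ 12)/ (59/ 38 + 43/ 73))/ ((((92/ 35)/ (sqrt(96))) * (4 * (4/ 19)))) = 42999267745 * sqrt(6)/ 2186288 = 48175.84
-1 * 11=-11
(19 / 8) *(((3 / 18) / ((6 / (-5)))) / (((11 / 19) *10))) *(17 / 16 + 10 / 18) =-84113 / 912384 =-0.09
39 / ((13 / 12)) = 36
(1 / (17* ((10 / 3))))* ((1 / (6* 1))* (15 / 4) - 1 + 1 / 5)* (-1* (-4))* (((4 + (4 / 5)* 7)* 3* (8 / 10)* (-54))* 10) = 326592 / 2125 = 153.69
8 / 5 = 1.60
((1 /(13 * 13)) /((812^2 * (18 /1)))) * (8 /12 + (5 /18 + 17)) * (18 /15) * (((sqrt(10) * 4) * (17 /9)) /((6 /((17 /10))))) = 93347 * sqrt(10) /4061592007200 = 0.00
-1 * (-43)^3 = 79507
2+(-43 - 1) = -42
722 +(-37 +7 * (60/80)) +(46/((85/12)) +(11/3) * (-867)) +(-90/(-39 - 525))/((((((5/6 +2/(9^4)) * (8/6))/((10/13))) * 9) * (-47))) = -265119823392571/106805989420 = -2482.26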